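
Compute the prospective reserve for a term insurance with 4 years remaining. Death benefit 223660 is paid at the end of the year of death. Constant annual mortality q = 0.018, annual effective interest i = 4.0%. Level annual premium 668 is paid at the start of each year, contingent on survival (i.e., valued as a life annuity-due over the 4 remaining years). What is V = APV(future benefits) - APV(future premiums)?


v = 1/(1+i) = 0.961538
APV(future benefits) per unit = sum_{k=0}^{3} k_p_x * q * v^(k+1) = 0.063652
APV(future benefits) = 223660 * 0.063652 = 14236.3323
Life annuity-due factor ä_{x:4} = sum_{k=0}^{3} k_p_x * v^k = 3.677652
APV(future premiums) = 668 * 3.677652 = 2456.6715
V = 14236.3323 - 2456.6715
= 11779.6608


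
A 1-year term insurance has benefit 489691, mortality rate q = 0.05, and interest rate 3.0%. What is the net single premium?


NSP = benefit * q * v
v = 1/(1+i) = 0.970874
NSP = 489691 * 0.05 * 0.970874
= 23771.4078


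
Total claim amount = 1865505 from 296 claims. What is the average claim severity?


severity = total / number
= 1865505 / 296
= 6302.3818


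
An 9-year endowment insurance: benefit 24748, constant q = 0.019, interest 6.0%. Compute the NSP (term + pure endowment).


Term component = 2987.6637
Pure endowment = 9_p_x * v^9 * benefit = 0.841436 * 0.591898 * 24748 = 12325.609
NSP = 15313.2727


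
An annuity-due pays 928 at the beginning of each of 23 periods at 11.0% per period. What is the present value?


PV_due = PMT * (1-(1+i)^(-n))/i * (1+i)
PV_immediate = 7671.2485
PV_due = 7671.2485 * 1.11
= 8515.0859


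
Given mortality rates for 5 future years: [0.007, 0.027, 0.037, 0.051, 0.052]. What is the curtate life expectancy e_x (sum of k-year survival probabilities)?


e_x = sum_{k=1}^{n} k_p_x
k_p_x values:
  1_p_x = 0.993
  2_p_x = 0.966189
  3_p_x = 0.93044
  4_p_x = 0.882988
  5_p_x = 0.837072
e_x = 4.6097


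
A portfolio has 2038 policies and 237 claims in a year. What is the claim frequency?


frequency = claims / policies
= 237 / 2038
= 0.1163


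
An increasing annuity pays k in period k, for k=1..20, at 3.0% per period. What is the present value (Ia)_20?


(Ia)_n = sum_{k=1}^{n} k * v^k, v = 1/(1+i)
v = 0.970874
Sum computed term by term:
(Ia)_20 = 141.6761


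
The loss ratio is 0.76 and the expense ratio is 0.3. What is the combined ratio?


Combined ratio = loss ratio + expense ratio
= 0.76 + 0.3
= 1.06


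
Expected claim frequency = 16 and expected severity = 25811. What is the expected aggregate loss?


E[S] = E[N] * E[X]
= 16 * 25811
= 412976


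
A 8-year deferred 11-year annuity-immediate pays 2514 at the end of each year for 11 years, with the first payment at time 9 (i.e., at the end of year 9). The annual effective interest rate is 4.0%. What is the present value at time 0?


PV at time 8 of the 11-year annuity-immediate:
a_n = 2514 * (1-(1+0.04)^(-11))/0.04 = 22023.8385
Discount back 8 years to time 0:
PV = 22023.8385 * (1+0.04)^(-8)
= 22023.8385 * 0.73069
= 16092.603


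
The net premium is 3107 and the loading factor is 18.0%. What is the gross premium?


Gross = net * (1 + loading)
= 3107 * (1 + 0.18)
= 3107 * 1.18
= 3666.26


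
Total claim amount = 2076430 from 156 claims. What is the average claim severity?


severity = total / number
= 2076430 / 156
= 13310.4487


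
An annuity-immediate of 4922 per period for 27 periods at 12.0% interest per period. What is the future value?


FV = PMT * ((1+i)^n - 1) / i
= 4922 * ((1.12)^27 - 1) / 0.12
= 4922 * (21.324881 - 1) / 0.12
= 833658.8605


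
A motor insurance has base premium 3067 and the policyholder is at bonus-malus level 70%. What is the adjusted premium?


adjusted = base * BM_level / 100
= 3067 * 70 / 100
= 3067 * 0.7
= 2146.9


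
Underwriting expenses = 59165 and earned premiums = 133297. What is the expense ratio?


Expense ratio = expenses / premiums
= 59165 / 133297
= 0.4439


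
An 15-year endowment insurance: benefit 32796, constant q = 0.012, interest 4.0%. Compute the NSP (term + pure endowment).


Term component = 4061.9771
Pure endowment = 15_p_x * v^15 * benefit = 0.834361 * 0.555265 * 32796 = 15194.0992
NSP = 19256.0763


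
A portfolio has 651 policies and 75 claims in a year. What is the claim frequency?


frequency = claims / policies
= 75 / 651
= 0.1152


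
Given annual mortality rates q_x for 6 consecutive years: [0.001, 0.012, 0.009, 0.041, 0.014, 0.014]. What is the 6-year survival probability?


p_k = 1 - q_k for each year
Survival = product of (1 - q_k)
= 0.999 * 0.988 * 0.991 * 0.959 * 0.986 * 0.986
= 0.9119


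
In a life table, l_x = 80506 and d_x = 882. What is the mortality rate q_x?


q_x = d_x / l_x
= 882 / 80506
= 0.011


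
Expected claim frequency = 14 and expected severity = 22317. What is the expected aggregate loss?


E[S] = E[N] * E[X]
= 14 * 22317
= 312438


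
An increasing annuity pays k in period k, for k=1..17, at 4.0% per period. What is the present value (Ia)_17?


(Ia)_n = sum_{k=1}^{n} k * v^k, v = 1/(1+i)
v = 0.961538
Sum computed term by term:
(Ia)_17 = 98.1238


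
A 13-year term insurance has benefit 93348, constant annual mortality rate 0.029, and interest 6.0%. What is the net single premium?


NSP = benefit * sum_{k=0}^{n-1} k_p_x * q * v^(k+1)
With constant q=0.029, v=0.943396
Sum = 0.221639
NSP = 93348 * 0.221639
= 20689.5886


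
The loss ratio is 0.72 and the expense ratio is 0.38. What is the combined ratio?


Combined ratio = loss ratio + expense ratio
= 0.72 + 0.38
= 1.1


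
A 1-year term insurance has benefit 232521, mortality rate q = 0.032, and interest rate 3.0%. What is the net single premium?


NSP = benefit * q * v
v = 1/(1+i) = 0.970874
NSP = 232521 * 0.032 * 0.970874
= 7223.9534


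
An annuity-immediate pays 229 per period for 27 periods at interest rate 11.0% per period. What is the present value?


PV = PMT * (1 - (1+i)^(-n)) / i
= 229 * (1 - (1+0.11)^(-27)) / 0.11
= 229 * (1 - 0.059742) / 0.11
= 229 * 8.5478
= 1957.4463


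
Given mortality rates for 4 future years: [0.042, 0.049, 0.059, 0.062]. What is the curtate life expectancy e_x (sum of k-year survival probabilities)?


e_x = sum_{k=1}^{n} k_p_x
k_p_x values:
  1_p_x = 0.958
  2_p_x = 0.911058
  3_p_x = 0.857306
  4_p_x = 0.804153
e_x = 3.5305


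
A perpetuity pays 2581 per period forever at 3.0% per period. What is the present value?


PV = PMT / i
= 2581 / 0.03
= 86033.3333


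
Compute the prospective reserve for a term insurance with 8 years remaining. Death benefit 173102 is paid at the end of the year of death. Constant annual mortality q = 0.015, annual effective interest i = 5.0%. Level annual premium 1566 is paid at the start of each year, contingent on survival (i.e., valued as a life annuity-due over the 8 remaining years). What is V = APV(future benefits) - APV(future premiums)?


v = 1/(1+i) = 0.952381
APV(future benefits) per unit = sum_{k=0}^{7} k_p_x * q * v^(k+1) = 0.092364
APV(future benefits) = 173102 * 0.092364 = 15988.3462
Life annuity-due factor ä_{x:8} = sum_{k=0}^{7} k_p_x * v^k = 6.465461
APV(future premiums) = 1566 * 6.465461 = 10124.912
V = 15988.3462 - 10124.912
= 5863.4343


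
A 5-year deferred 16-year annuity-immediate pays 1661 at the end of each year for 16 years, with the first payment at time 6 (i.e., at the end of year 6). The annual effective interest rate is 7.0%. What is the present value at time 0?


PV at time 5 of the 16-year annuity-immediate:
a_n = 1661 * (1-(1+0.07)^(-16))/0.07 = 15690.8833
Discount back 5 years to time 0:
PV = 15690.8833 * (1+0.07)^(-5)
= 15690.8833 * 0.712986
= 11187.383


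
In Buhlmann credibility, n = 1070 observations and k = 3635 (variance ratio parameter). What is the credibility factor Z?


Z = n / (n + k)
= 1070 / (1070 + 3635)
= 1070 / 4705
= 0.2274


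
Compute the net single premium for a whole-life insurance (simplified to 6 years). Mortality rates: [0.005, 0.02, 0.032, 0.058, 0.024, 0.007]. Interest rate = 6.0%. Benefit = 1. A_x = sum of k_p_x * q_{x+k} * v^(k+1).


v = 0.943396
Year 0: k_p_x=1.0, q=0.005, term=0.004717
Year 1: k_p_x=0.995, q=0.02, term=0.017711
Year 2: k_p_x=0.9751, q=0.032, term=0.026199
Year 3: k_p_x=0.943897, q=0.058, term=0.043364
Year 4: k_p_x=0.889151, q=0.024, term=0.015946
Year 5: k_p_x=0.867811, q=0.007, term=0.004282
A_x = 0.1122


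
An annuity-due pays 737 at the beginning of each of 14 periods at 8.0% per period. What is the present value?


PV_due = PMT * (1-(1+i)^(-n))/i * (1+i)
PV_immediate = 6076.0027
PV_due = 6076.0027 * 1.08
= 6562.0829


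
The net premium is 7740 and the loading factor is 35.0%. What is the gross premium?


Gross = net * (1 + loading)
= 7740 * (1 + 0.35)
= 7740 * 1.35
= 10449.0


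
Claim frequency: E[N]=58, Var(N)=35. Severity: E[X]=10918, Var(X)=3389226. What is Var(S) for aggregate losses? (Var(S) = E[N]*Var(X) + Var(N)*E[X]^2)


Var(S) = E[N]*Var(X) + Var(N)*E[X]^2
= 58*3389226 + 35*10918^2
= 196575108 + 4172095340
= 4.3687e+09


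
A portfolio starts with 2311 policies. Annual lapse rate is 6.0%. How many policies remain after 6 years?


remaining = initial * (1 - lapse)^years
= 2311 * (1 - 0.06)^6
= 2311 * 0.68987
= 1594.2891


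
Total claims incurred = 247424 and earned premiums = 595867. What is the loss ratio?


Loss ratio = claims / premiums
= 247424 / 595867
= 0.4152


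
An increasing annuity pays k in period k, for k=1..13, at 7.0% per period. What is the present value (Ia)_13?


(Ia)_n = sum_{k=1}^{n} k * v^k, v = 1/(1+i)
v = 0.934579
Sum computed term by term:
(Ia)_13 = 50.6878


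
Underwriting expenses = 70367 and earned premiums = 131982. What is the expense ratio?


Expense ratio = expenses / premiums
= 70367 / 131982
= 0.5332


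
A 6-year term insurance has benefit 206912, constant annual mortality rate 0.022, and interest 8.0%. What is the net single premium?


NSP = benefit * sum_{k=0}^{n-1} k_p_x * q * v^(k+1)
With constant q=0.022, v=0.925926
Sum = 0.09675
NSP = 206912 * 0.09675
= 20018.8055


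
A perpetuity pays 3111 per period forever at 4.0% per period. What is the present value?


PV = PMT / i
= 3111 / 0.04
= 77775.0


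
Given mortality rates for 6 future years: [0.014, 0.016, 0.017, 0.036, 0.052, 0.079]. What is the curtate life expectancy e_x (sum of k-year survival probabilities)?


e_x = sum_{k=1}^{n} k_p_x
k_p_x values:
  1_p_x = 0.986
  2_p_x = 0.970224
  3_p_x = 0.95373
  4_p_x = 0.919396
  5_p_x = 0.871587
  6_p_x = 0.802732
e_x = 5.5037


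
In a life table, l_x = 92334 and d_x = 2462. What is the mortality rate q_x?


q_x = d_x / l_x
= 2462 / 92334
= 0.0267


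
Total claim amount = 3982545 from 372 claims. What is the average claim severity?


severity = total / number
= 3982545 / 372
= 10705.7661


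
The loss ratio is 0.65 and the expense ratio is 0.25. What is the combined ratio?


Combined ratio = loss ratio + expense ratio
= 0.65 + 0.25
= 0.9


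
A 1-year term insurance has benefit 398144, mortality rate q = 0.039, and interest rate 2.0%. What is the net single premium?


NSP = benefit * q * v
v = 1/(1+i) = 0.980392
NSP = 398144 * 0.039 * 0.980392
= 15223.1529


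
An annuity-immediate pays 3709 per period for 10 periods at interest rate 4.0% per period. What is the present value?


PV = PMT * (1 - (1+i)^(-n)) / i
= 3709 * (1 - (1+0.04)^(-10)) / 0.04
= 3709 * (1 - 0.675564) / 0.04
= 3709 * 8.110896
= 30083.3124


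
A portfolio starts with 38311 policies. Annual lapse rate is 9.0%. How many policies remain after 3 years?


remaining = initial * (1 - lapse)^years
= 38311 * (1 - 0.09)^3
= 38311 * 0.753571
= 28870.0586


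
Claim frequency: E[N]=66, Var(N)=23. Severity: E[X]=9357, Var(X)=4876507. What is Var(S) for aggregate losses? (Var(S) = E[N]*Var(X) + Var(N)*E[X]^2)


Var(S) = E[N]*Var(X) + Var(N)*E[X]^2
= 66*4876507 + 23*9357^2
= 321849462 + 2013729327
= 2.3356e+09


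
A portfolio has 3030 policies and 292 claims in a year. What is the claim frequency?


frequency = claims / policies
= 292 / 3030
= 0.0964


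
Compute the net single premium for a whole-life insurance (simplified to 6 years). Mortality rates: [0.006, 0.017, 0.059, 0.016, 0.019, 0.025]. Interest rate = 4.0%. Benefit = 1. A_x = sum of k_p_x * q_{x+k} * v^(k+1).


v = 0.961538
Year 0: k_p_x=1.0, q=0.006, term=0.005769
Year 1: k_p_x=0.994, q=0.017, term=0.015623
Year 2: k_p_x=0.977102, q=0.059, term=0.05125
Year 3: k_p_x=0.919453, q=0.016, term=0.012575
Year 4: k_p_x=0.904742, q=0.019, term=0.014129
Year 5: k_p_x=0.887552, q=0.025, term=0.017536
A_x = 0.1169


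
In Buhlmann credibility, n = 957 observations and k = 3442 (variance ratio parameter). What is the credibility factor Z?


Z = n / (n + k)
= 957 / (957 + 3442)
= 957 / 4399
= 0.2175


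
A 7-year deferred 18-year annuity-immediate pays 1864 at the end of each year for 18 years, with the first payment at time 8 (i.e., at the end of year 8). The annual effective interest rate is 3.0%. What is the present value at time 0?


PV at time 7 of the 18-year annuity-immediate:
a_n = 1864 * (1-(1+0.03)^(-18))/0.03 = 25636.5484
Discount back 7 years to time 0:
PV = 25636.5484 * (1+0.03)^(-7)
= 25636.5484 * 0.813092
= 20844.8599


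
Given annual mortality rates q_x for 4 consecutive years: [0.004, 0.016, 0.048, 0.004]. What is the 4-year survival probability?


p_k = 1 - q_k for each year
Survival = product of (1 - q_k)
= 0.996 * 0.984 * 0.952 * 0.996
= 0.9293


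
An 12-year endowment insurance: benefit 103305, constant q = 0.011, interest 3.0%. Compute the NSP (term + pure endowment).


Term component = 10692.863
Pure endowment = 12_p_x * v^12 * benefit = 0.8757 * 0.70138 * 103305 = 63449.7835
NSP = 74142.6465


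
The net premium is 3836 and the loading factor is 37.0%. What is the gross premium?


Gross = net * (1 + loading)
= 3836 * (1 + 0.37)
= 3836 * 1.37
= 5255.32


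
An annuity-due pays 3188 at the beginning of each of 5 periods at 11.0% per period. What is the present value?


PV_due = PMT * (1-(1+i)^(-n))/i * (1+i)
PV_immediate = 11782.5197
PV_due = 11782.5197 * 1.11
= 13078.5969


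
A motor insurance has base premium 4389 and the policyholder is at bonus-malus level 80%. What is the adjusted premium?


adjusted = base * BM_level / 100
= 4389 * 80 / 100
= 4389 * 0.8
= 3511.2


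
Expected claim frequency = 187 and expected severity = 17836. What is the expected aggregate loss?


E[S] = E[N] * E[X]
= 187 * 17836
= 3.3353e+06


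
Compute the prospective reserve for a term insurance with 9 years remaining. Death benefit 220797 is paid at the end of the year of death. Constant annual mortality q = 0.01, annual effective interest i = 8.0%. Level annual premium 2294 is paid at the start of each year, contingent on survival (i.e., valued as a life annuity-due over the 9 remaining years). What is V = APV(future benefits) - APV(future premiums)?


v = 1/(1+i) = 0.925926
APV(future benefits) per unit = sum_{k=0}^{8} k_p_x * q * v^(k+1) = 0.060335
APV(future benefits) = 220797 * 0.060335 = 13321.761
Life annuity-due factor ä_{x:9} = sum_{k=0}^{8} k_p_x * v^k = 6.516167
APV(future premiums) = 2294 * 6.516167 = 14948.0878
V = 13321.761 - 14948.0878
= -1626.3268


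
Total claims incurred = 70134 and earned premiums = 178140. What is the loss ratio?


Loss ratio = claims / premiums
= 70134 / 178140
= 0.3937


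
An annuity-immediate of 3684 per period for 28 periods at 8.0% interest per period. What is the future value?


FV = PMT * ((1+i)^n - 1) / i
= 3684 * ((1.08)^28 - 1) / 0.08
= 3684 * (8.627106 - 1) / 0.08
= 351228.2491


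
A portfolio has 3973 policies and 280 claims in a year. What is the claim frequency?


frequency = claims / policies
= 280 / 3973
= 0.0705


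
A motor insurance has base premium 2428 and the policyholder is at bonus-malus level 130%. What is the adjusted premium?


adjusted = base * BM_level / 100
= 2428 * 130 / 100
= 2428 * 1.3
= 3156.4


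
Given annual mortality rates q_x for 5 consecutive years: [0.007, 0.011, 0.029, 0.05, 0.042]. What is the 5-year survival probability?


p_k = 1 - q_k for each year
Survival = product of (1 - q_k)
= 0.993 * 0.989 * 0.971 * 0.95 * 0.958
= 0.8679


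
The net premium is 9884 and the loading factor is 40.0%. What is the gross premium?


Gross = net * (1 + loading)
= 9884 * (1 + 0.4)
= 9884 * 1.4
= 13837.6


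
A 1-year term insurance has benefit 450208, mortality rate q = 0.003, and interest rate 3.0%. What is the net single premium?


NSP = benefit * q * v
v = 1/(1+i) = 0.970874
NSP = 450208 * 0.003 * 0.970874
= 1311.2854


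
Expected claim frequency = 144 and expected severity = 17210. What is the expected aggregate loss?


E[S] = E[N] * E[X]
= 144 * 17210
= 2.4782e+06


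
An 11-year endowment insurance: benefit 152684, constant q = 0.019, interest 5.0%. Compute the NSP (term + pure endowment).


Term component = 22137.8406
Pure endowment = 11_p_x * v^11 * benefit = 0.809765 * 0.584679 * 152684 = 72288.6843
NSP = 94426.5249


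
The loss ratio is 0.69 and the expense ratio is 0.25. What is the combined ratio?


Combined ratio = loss ratio + expense ratio
= 0.69 + 0.25
= 0.94


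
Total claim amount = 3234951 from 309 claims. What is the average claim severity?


severity = total / number
= 3234951 / 309
= 10469.0971


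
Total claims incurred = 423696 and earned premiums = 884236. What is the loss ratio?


Loss ratio = claims / premiums
= 423696 / 884236
= 0.4792


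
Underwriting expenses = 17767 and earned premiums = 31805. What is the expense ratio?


Expense ratio = expenses / premiums
= 17767 / 31805
= 0.5586


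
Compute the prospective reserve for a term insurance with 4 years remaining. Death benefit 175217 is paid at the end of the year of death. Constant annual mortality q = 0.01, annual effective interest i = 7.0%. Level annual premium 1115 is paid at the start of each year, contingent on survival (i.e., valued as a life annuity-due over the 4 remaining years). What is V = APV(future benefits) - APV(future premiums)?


v = 1/(1+i) = 0.934579
APV(future benefits) per unit = sum_{k=0}^{3} k_p_x * q * v^(k+1) = 0.033396
APV(future benefits) = 175217 * 0.033396 = 5851.501
Life annuity-due factor ä_{x:4} = sum_{k=0}^{3} k_p_x * v^k = 3.573344
APV(future premiums) = 1115 * 3.573344 = 3984.2785
V = 5851.501 - 3984.2785
= 1867.2225


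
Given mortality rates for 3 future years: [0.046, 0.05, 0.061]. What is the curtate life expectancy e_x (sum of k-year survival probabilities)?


e_x = sum_{k=1}^{n} k_p_x
k_p_x values:
  1_p_x = 0.954
  2_p_x = 0.9063
  3_p_x = 0.851016
e_x = 2.7113


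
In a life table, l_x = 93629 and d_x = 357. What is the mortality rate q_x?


q_x = d_x / l_x
= 357 / 93629
= 0.0038


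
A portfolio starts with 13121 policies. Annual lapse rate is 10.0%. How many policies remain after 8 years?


remaining = initial * (1 - lapse)^years
= 13121 * (1 - 0.1)^8
= 13121 * 0.430467
= 5648.1603


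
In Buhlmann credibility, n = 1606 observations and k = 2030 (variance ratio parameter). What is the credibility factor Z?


Z = n / (n + k)
= 1606 / (1606 + 2030)
= 1606 / 3636
= 0.4417


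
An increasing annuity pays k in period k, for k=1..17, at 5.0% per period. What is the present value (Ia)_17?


(Ia)_n = sum_{k=1}^{n} k * v^k, v = 1/(1+i)
v = 0.952381
Sum computed term by term:
(Ia)_17 = 88.4145


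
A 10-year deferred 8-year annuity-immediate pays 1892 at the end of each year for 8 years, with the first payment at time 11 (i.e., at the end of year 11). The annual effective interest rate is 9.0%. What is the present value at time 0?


PV at time 10 of the 8-year annuity-immediate:
a_n = 1892 * (1-(1+0.09)^(-8))/0.09 = 10471.8778
Discount back 10 years to time 0:
PV = 10471.8778 * (1+0.09)^(-10)
= 10471.8778 * 0.422411
= 4423.4343


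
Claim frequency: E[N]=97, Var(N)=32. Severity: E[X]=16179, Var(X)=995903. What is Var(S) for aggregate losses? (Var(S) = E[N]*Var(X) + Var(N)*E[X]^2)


Var(S) = E[N]*Var(X) + Var(N)*E[X]^2
= 97*995903 + 32*16179^2
= 96602591 + 8376321312
= 8.4729e+09


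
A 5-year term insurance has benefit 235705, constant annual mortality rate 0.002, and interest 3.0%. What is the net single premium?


NSP = benefit * sum_{k=0}^{n-1} k_p_x * q * v^(k+1)
With constant q=0.002, v=0.970874
Sum = 0.009124
NSP = 235705 * 0.009124
= 2150.5557


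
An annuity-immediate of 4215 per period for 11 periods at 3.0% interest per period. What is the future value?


FV = PMT * ((1+i)^n - 1) / i
= 4215 * ((1.03)^11 - 1) / 0.03
= 4215 * (1.384234 - 1) / 0.03
= 53984.8588


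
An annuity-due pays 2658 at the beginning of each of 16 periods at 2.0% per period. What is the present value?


PV_due = PMT * (1-(1+i)^(-n))/i * (1+i)
PV_immediate = 36089.5514
PV_due = 36089.5514 * 1.02
= 36811.3424


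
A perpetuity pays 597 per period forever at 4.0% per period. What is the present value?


PV = PMT / i
= 597 / 0.04
= 14925.0


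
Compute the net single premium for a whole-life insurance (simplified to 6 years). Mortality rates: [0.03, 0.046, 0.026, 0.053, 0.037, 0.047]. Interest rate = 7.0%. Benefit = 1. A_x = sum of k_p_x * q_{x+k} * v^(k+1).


v = 0.934579
Year 0: k_p_x=1.0, q=0.03, term=0.028037
Year 1: k_p_x=0.97, q=0.046, term=0.038973
Year 2: k_p_x=0.92538, q=0.026, term=0.01964
Year 3: k_p_x=0.90132, q=0.053, term=0.036443
Year 4: k_p_x=0.85355, q=0.037, term=0.022517
Year 5: k_p_x=0.821969, q=0.047, term=0.025742
A_x = 0.1714


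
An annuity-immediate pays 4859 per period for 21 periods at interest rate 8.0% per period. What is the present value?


PV = PMT * (1 - (1+i)^(-n)) / i
= 4859 * (1 - (1+0.08)^(-21)) / 0.08
= 4859 * (1 - 0.198656) / 0.08
= 4859 * 10.016803
= 48671.6465


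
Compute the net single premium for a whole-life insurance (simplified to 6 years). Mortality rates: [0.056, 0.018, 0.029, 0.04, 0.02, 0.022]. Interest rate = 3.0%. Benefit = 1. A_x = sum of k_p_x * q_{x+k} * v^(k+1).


v = 0.970874
Year 0: k_p_x=1.0, q=0.056, term=0.054369
Year 1: k_p_x=0.944, q=0.018, term=0.016017
Year 2: k_p_x=0.927008, q=0.029, term=0.024602
Year 3: k_p_x=0.900125, q=0.04, term=0.03199
Year 4: k_p_x=0.86412, q=0.02, term=0.014908
Year 5: k_p_x=0.846837, q=0.022, term=0.015603
A_x = 0.1575


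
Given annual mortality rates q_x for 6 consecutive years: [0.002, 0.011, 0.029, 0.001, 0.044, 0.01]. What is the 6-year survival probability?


p_k = 1 - q_k for each year
Survival = product of (1 - q_k)
= 0.998 * 0.989 * 0.971 * 0.999 * 0.956 * 0.99
= 0.9062


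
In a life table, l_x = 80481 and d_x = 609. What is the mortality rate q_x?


q_x = d_x / l_x
= 609 / 80481
= 0.0076


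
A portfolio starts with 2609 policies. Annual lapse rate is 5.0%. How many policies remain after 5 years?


remaining = initial * (1 - lapse)^years
= 2609 * (1 - 0.05)^5
= 2609 * 0.773781
= 2018.7945


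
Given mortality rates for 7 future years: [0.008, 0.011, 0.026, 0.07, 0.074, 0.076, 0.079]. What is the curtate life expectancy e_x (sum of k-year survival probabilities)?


e_x = sum_{k=1}^{n} k_p_x
k_p_x values:
  1_p_x = 0.992
  2_p_x = 0.981088
  3_p_x = 0.95558
  4_p_x = 0.888689
  5_p_x = 0.822926
  6_p_x = 0.760384
  7_p_x = 0.700313
e_x = 6.101


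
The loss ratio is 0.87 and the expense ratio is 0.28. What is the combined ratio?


Combined ratio = loss ratio + expense ratio
= 0.87 + 0.28
= 1.15


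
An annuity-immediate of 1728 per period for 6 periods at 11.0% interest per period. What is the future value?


FV = PMT * ((1+i)^n - 1) / i
= 1728 * ((1.11)^6 - 1) / 0.11
= 1728 * (1.870415 - 1) / 0.11
= 13673.4213


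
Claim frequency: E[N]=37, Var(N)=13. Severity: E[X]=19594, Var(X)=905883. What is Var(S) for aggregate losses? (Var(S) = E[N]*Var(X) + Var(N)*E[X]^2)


Var(S) = E[N]*Var(X) + Var(N)*E[X]^2
= 37*905883 + 13*19594^2
= 33517671 + 4991022868
= 5.0245e+09


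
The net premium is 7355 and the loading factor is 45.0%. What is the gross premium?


Gross = net * (1 + loading)
= 7355 * (1 + 0.45)
= 7355 * 1.45
= 10664.75


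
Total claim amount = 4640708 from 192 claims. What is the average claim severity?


severity = total / number
= 4640708 / 192
= 24170.3542


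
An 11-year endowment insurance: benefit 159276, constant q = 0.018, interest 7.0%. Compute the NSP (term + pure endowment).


Term component = 19904.2689
Pure endowment = 11_p_x * v^11 * benefit = 0.818892 * 0.475093 * 159276 = 61966.241
NSP = 81870.5099


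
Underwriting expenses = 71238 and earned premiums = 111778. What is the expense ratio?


Expense ratio = expenses / premiums
= 71238 / 111778
= 0.6373


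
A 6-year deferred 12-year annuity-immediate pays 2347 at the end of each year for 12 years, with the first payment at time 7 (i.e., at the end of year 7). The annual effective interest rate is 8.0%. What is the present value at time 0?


PV at time 6 of the 12-year annuity-immediate:
a_n = 2347 * (1-(1+0.08)^(-12))/0.08 = 17687.1751
Discount back 6 years to time 0:
PV = 17687.1751 * (1+0.08)^(-6)
= 17687.1751 * 0.63017
= 11145.9205


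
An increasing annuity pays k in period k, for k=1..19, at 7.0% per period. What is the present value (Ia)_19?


(Ia)_n = sum_{k=1}^{n} k * v^k, v = 1/(1+i)
v = 0.934579
Sum computed term by term:
(Ia)_19 = 82.9347


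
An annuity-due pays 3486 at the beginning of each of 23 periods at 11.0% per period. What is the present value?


PV_due = PMT * (1-(1+i)^(-n))/i * (1+i)
PV_immediate = 28816.7806
PV_due = 28816.7806 * 1.11
= 31986.6264


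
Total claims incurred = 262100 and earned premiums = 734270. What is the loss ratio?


Loss ratio = claims / premiums
= 262100 / 734270
= 0.357


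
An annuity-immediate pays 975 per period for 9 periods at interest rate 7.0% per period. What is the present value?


PV = PMT * (1 - (1+i)^(-n)) / i
= 975 * (1 - (1+0.07)^(-9)) / 0.07
= 975 * (1 - 0.543934) / 0.07
= 975 * 6.515232
= 6352.3514


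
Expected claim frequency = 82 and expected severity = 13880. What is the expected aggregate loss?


E[S] = E[N] * E[X]
= 82 * 13880
= 1.1382e+06


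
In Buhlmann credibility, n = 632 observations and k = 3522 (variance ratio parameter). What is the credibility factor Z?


Z = n / (n + k)
= 632 / (632 + 3522)
= 632 / 4154
= 0.1521


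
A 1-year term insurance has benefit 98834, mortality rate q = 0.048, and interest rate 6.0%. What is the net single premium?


NSP = benefit * q * v
v = 1/(1+i) = 0.943396
NSP = 98834 * 0.048 * 0.943396
= 4475.5019


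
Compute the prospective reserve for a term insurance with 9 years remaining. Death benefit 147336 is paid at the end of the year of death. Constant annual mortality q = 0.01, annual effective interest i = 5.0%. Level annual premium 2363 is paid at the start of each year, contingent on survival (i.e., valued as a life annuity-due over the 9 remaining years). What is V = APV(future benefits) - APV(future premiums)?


v = 1/(1+i) = 0.952381
APV(future benefits) per unit = sum_{k=0}^{8} k_p_x * q * v^(k+1) = 0.068523
APV(future benefits) = 147336 * 0.068523 = 10095.9204
Life annuity-due factor ä_{x:9} = sum_{k=0}^{8} k_p_x * v^k = 7.194926
APV(future premiums) = 2363 * 7.194926 = 17001.6105
V = 10095.9204 - 17001.6105
= -6905.6901


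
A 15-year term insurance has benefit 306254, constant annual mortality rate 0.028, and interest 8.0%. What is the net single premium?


NSP = benefit * sum_{k=0}^{n-1} k_p_x * q * v^(k+1)
With constant q=0.028, v=0.925926
Sum = 0.20588
NSP = 306254 * 0.20588
= 63051.5971


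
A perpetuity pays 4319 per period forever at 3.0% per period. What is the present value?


PV = PMT / i
= 4319 / 0.03
= 143966.6667


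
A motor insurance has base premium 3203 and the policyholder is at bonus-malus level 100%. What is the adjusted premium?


adjusted = base * BM_level / 100
= 3203 * 100 / 100
= 3203 * 1.0
= 3203.0


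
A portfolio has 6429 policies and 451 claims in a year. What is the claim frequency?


frequency = claims / policies
= 451 / 6429
= 0.0702


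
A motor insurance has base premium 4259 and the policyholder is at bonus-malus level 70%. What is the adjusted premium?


adjusted = base * BM_level / 100
= 4259 * 70 / 100
= 4259 * 0.7
= 2981.3


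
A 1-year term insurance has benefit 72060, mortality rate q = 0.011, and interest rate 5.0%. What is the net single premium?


NSP = benefit * q * v
v = 1/(1+i) = 0.952381
NSP = 72060 * 0.011 * 0.952381
= 754.9143


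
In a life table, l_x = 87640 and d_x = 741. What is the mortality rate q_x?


q_x = d_x / l_x
= 741 / 87640
= 0.0085


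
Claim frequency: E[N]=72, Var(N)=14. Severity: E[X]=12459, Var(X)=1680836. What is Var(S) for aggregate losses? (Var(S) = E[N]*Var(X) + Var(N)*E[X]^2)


Var(S) = E[N]*Var(X) + Var(N)*E[X]^2
= 72*1680836 + 14*12459^2
= 121020192 + 2173173534
= 2.2942e+09


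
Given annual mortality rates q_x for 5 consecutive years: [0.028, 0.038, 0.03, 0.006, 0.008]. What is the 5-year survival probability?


p_k = 1 - q_k for each year
Survival = product of (1 - q_k)
= 0.972 * 0.962 * 0.97 * 0.994 * 0.992
= 0.8944


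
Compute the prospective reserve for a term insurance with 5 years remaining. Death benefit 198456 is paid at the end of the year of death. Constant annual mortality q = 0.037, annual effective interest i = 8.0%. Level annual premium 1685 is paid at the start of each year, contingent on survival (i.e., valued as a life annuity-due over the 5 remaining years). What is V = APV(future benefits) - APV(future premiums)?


v = 1/(1+i) = 0.925926
APV(future benefits) per unit = sum_{k=0}^{4} k_p_x * q * v^(k+1) = 0.13799
APV(future benefits) = 198456 * 0.13799 = 27384.8907
Life annuity-due factor ä_{x:5} = sum_{k=0}^{4} k_p_x * v^k = 4.027808
APV(future premiums) = 1685 * 4.027808 = 6786.8572
V = 27384.8907 - 6786.8572
= 20598.0334


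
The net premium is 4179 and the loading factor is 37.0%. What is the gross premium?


Gross = net * (1 + loading)
= 4179 * (1 + 0.37)
= 4179 * 1.37
= 5725.23


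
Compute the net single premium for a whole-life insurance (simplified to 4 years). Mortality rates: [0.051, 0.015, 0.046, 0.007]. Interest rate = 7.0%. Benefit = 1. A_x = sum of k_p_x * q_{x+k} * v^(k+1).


v = 0.934579
Year 0: k_p_x=1.0, q=0.051, term=0.047664
Year 1: k_p_x=0.949, q=0.015, term=0.012433
Year 2: k_p_x=0.934765, q=0.046, term=0.0351
Year 3: k_p_x=0.891766, q=0.007, term=0.004762
A_x = 0.1


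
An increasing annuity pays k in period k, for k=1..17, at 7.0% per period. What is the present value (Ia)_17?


(Ia)_n = sum_{k=1}^{n} k * v^k, v = 1/(1+i)
v = 0.934579
Sum computed term by term:
(Ia)_17 = 72.3555


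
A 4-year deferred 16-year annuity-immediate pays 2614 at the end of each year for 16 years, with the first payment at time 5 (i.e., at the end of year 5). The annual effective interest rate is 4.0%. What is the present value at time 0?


PV at time 4 of the 16-year annuity-immediate:
a_n = 2614 * (1-(1+0.04)^(-16))/0.04 = 30459.1007
Discount back 4 years to time 0:
PV = 30459.1007 * (1+0.04)^(-4)
= 30459.1007 * 0.854804
= 26036.5669


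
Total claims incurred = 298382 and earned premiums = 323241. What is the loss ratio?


Loss ratio = claims / premiums
= 298382 / 323241
= 0.9231


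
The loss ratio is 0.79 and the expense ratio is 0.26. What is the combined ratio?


Combined ratio = loss ratio + expense ratio
= 0.79 + 0.26
= 1.05


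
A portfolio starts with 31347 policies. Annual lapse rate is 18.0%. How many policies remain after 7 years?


remaining = initial * (1 - lapse)^years
= 31347 * (1 - 0.18)^7
= 31347 * 0.249285
= 7814.3516


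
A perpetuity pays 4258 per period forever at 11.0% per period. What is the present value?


PV = PMT / i
= 4258 / 0.11
= 38709.0909


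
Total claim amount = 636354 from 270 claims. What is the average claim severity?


severity = total / number
= 636354 / 270
= 2356.8667


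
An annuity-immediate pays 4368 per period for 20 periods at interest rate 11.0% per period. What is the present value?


PV = PMT * (1 - (1+i)^(-n)) / i
= 4368 * (1 - (1+0.11)^(-20)) / 0.11
= 4368 * (1 - 0.124034) / 0.11
= 4368 * 7.963328
= 34783.8172


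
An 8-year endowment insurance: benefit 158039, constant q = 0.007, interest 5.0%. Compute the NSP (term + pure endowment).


Term component = 6989.858
Pure endowment = 8_p_x * v^8 * benefit = 0.945353 * 0.676839 * 158039 = 101121.585
NSP = 108111.443


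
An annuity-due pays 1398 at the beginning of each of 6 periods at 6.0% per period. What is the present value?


PV_due = PMT * (1-(1+i)^(-n))/i * (1+i)
PV_immediate = 6874.4194
PV_due = 6874.4194 * 1.06
= 7286.8846


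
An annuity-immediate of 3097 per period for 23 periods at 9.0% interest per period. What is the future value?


FV = PMT * ((1+i)^n - 1) / i
= 3097 * ((1.09)^23 - 1) / 0.09
= 3097 * (7.257874 - 1) / 0.09
= 215340.4138


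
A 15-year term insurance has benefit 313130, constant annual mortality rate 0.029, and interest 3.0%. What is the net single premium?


NSP = benefit * sum_{k=0}^{n-1} k_p_x * q * v^(k+1)
With constant q=0.029, v=0.970874
Sum = 0.288628
NSP = 313130 * 0.288628
= 90378.1542


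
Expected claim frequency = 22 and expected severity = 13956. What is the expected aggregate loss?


E[S] = E[N] * E[X]
= 22 * 13956
= 307032


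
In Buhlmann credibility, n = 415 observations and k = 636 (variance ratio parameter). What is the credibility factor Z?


Z = n / (n + k)
= 415 / (415 + 636)
= 415 / 1051
= 0.3949


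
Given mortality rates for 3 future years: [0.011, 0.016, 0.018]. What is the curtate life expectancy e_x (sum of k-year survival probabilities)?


e_x = sum_{k=1}^{n} k_p_x
k_p_x values:
  1_p_x = 0.989
  2_p_x = 0.973176
  3_p_x = 0.955659
e_x = 2.9178


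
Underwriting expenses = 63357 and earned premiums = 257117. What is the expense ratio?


Expense ratio = expenses / premiums
= 63357 / 257117
= 0.2464


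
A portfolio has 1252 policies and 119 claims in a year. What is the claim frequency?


frequency = claims / policies
= 119 / 1252
= 0.095


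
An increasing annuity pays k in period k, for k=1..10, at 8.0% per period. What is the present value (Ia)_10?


(Ia)_n = sum_{k=1}^{n} k * v^k, v = 1/(1+i)
v = 0.925926
Sum computed term by term:
(Ia)_10 = 32.6869


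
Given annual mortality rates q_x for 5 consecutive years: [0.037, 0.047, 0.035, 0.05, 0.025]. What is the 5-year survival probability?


p_k = 1 - q_k for each year
Survival = product of (1 - q_k)
= 0.963 * 0.953 * 0.965 * 0.95 * 0.975
= 0.8203


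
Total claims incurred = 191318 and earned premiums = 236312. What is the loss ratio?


Loss ratio = claims / premiums
= 191318 / 236312
= 0.8096


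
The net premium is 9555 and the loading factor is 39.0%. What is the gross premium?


Gross = net * (1 + loading)
= 9555 * (1 + 0.39)
= 9555 * 1.39
= 13281.45


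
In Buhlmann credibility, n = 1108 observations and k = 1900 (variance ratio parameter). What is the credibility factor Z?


Z = n / (n + k)
= 1108 / (1108 + 1900)
= 1108 / 3008
= 0.3684


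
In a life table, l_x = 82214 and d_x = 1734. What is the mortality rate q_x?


q_x = d_x / l_x
= 1734 / 82214
= 0.0211


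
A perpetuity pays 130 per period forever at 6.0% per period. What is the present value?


PV = PMT / i
= 130 / 0.06
= 2166.6667


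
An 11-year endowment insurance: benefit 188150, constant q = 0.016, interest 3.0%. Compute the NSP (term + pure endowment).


Term component = 25851.8845
Pure endowment = 11_p_x * v^11 * benefit = 0.837425 * 0.722421 * 188150 = 113825.8321
NSP = 139677.7166


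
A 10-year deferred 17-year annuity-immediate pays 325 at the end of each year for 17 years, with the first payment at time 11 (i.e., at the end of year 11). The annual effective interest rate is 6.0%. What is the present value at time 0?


PV at time 10 of the 17-year annuity-immediate:
a_n = 325 * (1-(1+0.06)^(-17))/0.06 = 3405.1094
Discount back 10 years to time 0:
PV = 3405.1094 * (1+0.06)^(-10)
= 3405.1094 * 0.558395
= 1901.3953


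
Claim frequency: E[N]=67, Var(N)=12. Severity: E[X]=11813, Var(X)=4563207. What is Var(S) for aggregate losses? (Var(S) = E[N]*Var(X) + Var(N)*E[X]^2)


Var(S) = E[N]*Var(X) + Var(N)*E[X]^2
= 67*4563207 + 12*11813^2
= 305734869 + 1674563628
= 1.9803e+09


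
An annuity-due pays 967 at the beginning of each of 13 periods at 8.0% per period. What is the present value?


PV_due = PMT * (1-(1+i)^(-n))/i * (1+i)
PV_immediate = 7642.9513
PV_due = 7642.9513 * 1.08
= 8254.3874


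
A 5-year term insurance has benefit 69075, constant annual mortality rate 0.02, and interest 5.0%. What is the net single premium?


NSP = benefit * sum_{k=0}^{n-1} k_p_x * q * v^(k+1)
With constant q=0.02, v=0.952381
Sum = 0.083358
NSP = 69075 * 0.083358
= 5757.9815


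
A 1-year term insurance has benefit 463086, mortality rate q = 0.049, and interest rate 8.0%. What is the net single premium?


NSP = benefit * q * v
v = 1/(1+i) = 0.925926
NSP = 463086 * 0.049 * 0.925926
= 21010.3833


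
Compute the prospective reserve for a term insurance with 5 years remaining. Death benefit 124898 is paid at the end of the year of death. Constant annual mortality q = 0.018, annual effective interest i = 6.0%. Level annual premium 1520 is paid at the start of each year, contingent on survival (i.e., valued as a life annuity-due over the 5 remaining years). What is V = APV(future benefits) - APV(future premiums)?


v = 1/(1+i) = 0.943396
APV(future benefits) per unit = sum_{k=0}^{4} k_p_x * q * v^(k+1) = 0.073296
APV(future benefits) = 124898 * 0.073296 = 9154.5565
Life annuity-due factor ä_{x:5} = sum_{k=0}^{4} k_p_x * v^k = 4.316335
APV(future premiums) = 1520 * 4.316335 = 6560.8299
V = 9154.5565 - 6560.8299
= 2593.7267


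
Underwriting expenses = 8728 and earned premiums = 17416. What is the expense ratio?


Expense ratio = expenses / premiums
= 8728 / 17416
= 0.5011


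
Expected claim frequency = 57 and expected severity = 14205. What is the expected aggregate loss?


E[S] = E[N] * E[X]
= 57 * 14205
= 809685


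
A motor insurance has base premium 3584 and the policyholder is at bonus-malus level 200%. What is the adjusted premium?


adjusted = base * BM_level / 100
= 3584 * 200 / 100
= 3584 * 2.0
= 7168.0


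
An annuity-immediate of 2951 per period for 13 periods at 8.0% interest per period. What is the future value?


FV = PMT * ((1+i)^n - 1) / i
= 2951 * ((1.08)^13 - 1) / 0.08
= 2951 * (2.719624 - 1) / 0.08
= 63432.6202


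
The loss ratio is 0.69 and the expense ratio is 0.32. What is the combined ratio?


Combined ratio = loss ratio + expense ratio
= 0.69 + 0.32
= 1.01


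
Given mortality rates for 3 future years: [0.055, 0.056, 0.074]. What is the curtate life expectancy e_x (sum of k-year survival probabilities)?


e_x = sum_{k=1}^{n} k_p_x
k_p_x values:
  1_p_x = 0.945
  2_p_x = 0.89208
  3_p_x = 0.826066
e_x = 2.6631


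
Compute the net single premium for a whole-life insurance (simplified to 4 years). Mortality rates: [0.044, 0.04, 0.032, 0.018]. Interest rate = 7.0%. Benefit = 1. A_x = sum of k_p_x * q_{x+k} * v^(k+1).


v = 0.934579
Year 0: k_p_x=1.0, q=0.044, term=0.041121
Year 1: k_p_x=0.956, q=0.04, term=0.0334
Year 2: k_p_x=0.91776, q=0.032, term=0.023973
Year 3: k_p_x=0.888392, q=0.018, term=0.012199
A_x = 0.1107


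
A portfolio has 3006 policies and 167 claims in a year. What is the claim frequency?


frequency = claims / policies
= 167 / 3006
= 0.0556


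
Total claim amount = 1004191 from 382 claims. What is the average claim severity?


severity = total / number
= 1004191 / 382
= 2628.7723
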